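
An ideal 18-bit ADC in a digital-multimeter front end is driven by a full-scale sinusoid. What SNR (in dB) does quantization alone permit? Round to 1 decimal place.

SNR = 6.02·18 + 1.76 = 110.12 dB.

110.1 dB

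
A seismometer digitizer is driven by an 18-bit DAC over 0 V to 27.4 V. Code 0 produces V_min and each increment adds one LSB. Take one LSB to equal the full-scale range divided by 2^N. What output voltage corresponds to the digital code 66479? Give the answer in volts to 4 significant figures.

Span = 27.4 V. LSB = 27.4 V / 2^18.
V_out = 0 + 66479 × (27.4/262144) V
      = 0 + 6.94856 = 6.94856 V.

6.949 V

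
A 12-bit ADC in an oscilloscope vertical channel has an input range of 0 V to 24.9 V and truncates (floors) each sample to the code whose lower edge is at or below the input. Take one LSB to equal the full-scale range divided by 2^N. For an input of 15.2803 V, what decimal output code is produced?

Full-scale range = 24.9 V. LSB = 24.9 V / 2^12 ≈ 6.079 mV.
code = ⌊(V_in − V_min)/LSB⌋ = ⌊(V_in − V_min) × 2^12 / range⌋
     = ⌊(15.2803 − (0)) × 4096 / 24.9⌋ = ⌊15.2803 × 4096/24.9⌋
     = ⌊2513.579⌋ = 2513.

2513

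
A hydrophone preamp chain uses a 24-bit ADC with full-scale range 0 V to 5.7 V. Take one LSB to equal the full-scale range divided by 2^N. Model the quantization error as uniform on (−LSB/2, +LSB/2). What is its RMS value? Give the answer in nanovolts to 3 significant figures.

Full-scale range = 5.7 V.
One LSB is 5.7 V / 16777216 = 339.75 nV.
σ_q = LSB/√12 = 339.75 nV/3.4641 = 98.1 nV.

98.1 nV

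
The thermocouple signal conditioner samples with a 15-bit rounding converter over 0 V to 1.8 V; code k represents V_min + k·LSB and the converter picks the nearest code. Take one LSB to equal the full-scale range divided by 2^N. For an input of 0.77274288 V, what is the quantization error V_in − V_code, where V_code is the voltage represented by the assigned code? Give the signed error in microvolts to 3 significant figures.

+19.5 µV

Full-scale range = 1.8 V. LSB = 1.8 V / 2^15 ≈ 54.93 µV.
Position in LSBs: (0.77274288 − (0)) × 32768/1.8 = 14067.3548; rounding gives k = 14067.
Reconstructed level: 0 + 14067 × 1.8/32768 V = 0.77272338867 V.
V_in − V_code = 0.77274288 − (0.77272338867) = +19.5 µV.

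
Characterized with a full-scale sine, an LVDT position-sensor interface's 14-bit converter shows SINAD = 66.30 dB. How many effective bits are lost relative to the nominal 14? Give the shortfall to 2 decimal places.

Effective bits = (66.30 − 1.76)/6.02 = 10.7209.
14 − 10.7209 = 3.28 bits below nominal.

3.28 bits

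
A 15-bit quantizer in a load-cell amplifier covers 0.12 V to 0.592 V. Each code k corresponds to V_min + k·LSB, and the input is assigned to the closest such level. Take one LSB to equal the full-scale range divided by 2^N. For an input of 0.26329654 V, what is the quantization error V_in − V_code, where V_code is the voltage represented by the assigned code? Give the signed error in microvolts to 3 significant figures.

The full-scale span is 0.592 − (0.12) = 0.472 V. LSB = 0.472 V / 2^15 ≈ 14.40 µV.
(V_in − V_min)/LSB = (0.26329654 − (0.12)) × 32768/0.472 = 9948.1801 → nearest code k = 9948.
V_code = V_min + k × range/2^15 = 0.12 + 9948 × 0.472/32768 = 0.26329394531 V.
V_in − V_code = 0.26329654 − (0.26329394531) = +2.59 µV.

+2.59 µV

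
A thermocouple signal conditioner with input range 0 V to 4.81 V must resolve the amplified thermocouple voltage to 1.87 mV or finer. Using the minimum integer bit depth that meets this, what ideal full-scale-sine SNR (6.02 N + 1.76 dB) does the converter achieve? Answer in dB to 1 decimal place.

74.0 dB

Full-scale range = 4.81 V.
Need 2^N ≥ 4.81 V / 1.87 mV = 2572 → N_min = 12.
6.02(12) + 1.76 = 74.00 dB.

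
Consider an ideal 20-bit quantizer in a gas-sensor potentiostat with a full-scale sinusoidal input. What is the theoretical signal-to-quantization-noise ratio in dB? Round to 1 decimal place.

122.2 dB

Ideal quantization SNR: 6.02 × 20 + 1.76 dB = 122.2 dB.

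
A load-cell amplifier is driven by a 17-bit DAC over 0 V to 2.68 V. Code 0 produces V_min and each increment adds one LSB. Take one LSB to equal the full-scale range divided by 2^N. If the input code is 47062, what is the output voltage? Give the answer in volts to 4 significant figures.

Span = 2.68 V. LSB = 2.68 V / 2^17.
Output = V_min + (47062/131072) × range = 0 + 0.359055 × 2.68 V
      = 0 V + 0.962266 V = 0.962266 V.

0.9623 V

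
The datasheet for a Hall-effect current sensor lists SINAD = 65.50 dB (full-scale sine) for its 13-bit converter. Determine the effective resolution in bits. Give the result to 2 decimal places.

Inverting SNR = 6.02 N + 1.76: N_eff = (65.50 − 1.76)/6.02 = 10.5880.

10.59 bits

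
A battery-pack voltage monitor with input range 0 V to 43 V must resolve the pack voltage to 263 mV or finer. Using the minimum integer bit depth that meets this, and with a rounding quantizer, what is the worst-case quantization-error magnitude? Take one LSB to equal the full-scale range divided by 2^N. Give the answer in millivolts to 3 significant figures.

Range is 43 V.
Levels needed ≥ 43/263 mV = 163.5. 2^8 = 256 suffices, so N_min = 8.
LSB = 43 V ÷ 2^8 = 43/256 V = 167.97 mV.
Max error for round-to-nearest is LSB/2 = 84.0 mV.

84.0 mV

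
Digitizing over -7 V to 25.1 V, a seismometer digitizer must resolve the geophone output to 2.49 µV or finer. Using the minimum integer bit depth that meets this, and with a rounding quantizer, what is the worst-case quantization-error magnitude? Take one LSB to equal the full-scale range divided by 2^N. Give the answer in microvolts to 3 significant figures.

0.957 µV

Full-scale range = 25.1 V − (-7 V) = 32.1 V.
Levels needed ≥ 32.1/2.49 µV = 1.289e7. 2^24 = 16777216 suffices, so N_min = 24.
One LSB is 32.1 V / 16777216 = 1.9133 µV.
|e|_max = LSB/2 = 0.957 µV.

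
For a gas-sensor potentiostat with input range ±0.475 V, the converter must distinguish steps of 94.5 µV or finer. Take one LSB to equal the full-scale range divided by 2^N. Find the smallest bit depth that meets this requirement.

14 bits

Full-scale range = 0.475 V − (-0.475 V) = 0.95 V.
Required number of levels: 0.95/94.5 µV = 10053; smallest N with 2^N ≥ that is 14.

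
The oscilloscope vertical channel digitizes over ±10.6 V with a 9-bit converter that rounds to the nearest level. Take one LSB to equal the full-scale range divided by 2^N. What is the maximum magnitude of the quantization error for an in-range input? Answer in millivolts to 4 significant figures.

Full-scale range = 10.6 V − (-10.6 V) = 21.2 V.
LSB = 21.2 V ÷ 2^9 = 21.2/512 V = 41.4063 mV.
Worst-case error for round-to-nearest is half an LSB: 20.70 mV.

20.70 mV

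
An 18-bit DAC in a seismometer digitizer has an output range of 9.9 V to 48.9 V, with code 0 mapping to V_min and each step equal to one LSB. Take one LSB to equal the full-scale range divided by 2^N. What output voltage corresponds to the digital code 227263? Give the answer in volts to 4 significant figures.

43.71 V

The full-scale span is 48.9 − (9.9) = 39 V. LSB = 39 V / 2^18.
V_out = V_min + code × LSB = 9.9 V + 227263 × 39 V / 262144
      = 9.9 + 33.8106 = 43.7106 V.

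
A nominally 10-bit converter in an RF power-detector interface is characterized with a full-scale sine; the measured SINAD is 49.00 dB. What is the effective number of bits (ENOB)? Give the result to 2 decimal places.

ENOB = (49.00 − 1.76)/6.02 = 7.8472 bits.

7.85 bits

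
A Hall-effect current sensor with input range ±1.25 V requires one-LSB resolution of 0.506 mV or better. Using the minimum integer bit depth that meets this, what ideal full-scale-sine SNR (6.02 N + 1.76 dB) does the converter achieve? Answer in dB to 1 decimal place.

The full-scale span is 1.25 − (-1.25) = 2.5 V.
Need 2^N ≥ 2.5 V / 0.506 mV = 4941 → N_min = 13.
6.02(13) + 1.76 = 80.02 dB.

80.0 dB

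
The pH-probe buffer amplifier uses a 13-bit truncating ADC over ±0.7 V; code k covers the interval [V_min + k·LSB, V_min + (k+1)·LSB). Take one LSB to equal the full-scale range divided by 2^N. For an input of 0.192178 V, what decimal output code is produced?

Range = 0.7 − (-0.7) = 1.4 V. LSB = 1.4 V / 2^13 ≈ 170.9 µV.
(V_in − V_min) × 2^13/range = (0.192178 − (-0.7)) × 8192/1.4 = 5220.516.
Floor → code = 5220.

5220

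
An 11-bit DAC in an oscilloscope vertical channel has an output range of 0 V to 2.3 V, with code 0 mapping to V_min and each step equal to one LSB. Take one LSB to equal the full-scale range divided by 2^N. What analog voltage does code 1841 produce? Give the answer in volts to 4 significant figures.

2.068 V

V_FS = 2.3 V. LSB = 2.3 V / 2^11.
V_out = 0 + 1841 × (2.3/2048) V
      = 0 + 2.06753 = 2.06753 V.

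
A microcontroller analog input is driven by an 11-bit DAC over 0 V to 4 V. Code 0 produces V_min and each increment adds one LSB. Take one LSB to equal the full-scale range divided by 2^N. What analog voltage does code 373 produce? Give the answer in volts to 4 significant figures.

0.7285 V

Span = 4 V. LSB = 4 V / 2^11.
V_out = 0 + 373 × (4/2048) V
      = 0 V + 0.728516 V = 0.728516 V.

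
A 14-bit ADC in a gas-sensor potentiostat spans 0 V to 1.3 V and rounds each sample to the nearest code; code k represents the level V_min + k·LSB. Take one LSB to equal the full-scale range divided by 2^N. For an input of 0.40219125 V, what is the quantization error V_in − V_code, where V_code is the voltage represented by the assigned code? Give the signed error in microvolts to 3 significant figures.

V_FS = 1.3 V. LSB = 1.3 V / 2^14 ≈ 79.35 µV.
Position in LSBs: (0.40219125 − (0)) × 16384/1.3 = 5068.8473; rounding gives k = 5069.
Reconstructed level: 0 + 5069 × 1.3/16384 V = 0.40220336914 V.
Error = V_in − V_code = 0.40219125 − (0.40220336914) = −12.1 µV.

−12.1 µV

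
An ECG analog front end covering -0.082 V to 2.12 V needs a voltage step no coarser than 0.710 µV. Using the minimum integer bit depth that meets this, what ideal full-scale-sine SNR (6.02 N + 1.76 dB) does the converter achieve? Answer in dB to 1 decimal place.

Full-scale range = 2.12 V − (-0.082 V) = 2.202 V.
Need 2^N ≥ 2.202 V / 0.710 µV = 3.101e6 → N_min = 22.
Ideal SNR at N = 22: 6.02·22 + 1.76 = 134.2 dB.

134.2 dB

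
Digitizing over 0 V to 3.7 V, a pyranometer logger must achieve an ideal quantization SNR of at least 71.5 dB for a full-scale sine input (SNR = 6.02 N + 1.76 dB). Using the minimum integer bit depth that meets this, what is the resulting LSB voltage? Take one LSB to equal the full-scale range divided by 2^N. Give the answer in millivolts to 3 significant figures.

0.903 mV

Range is 3.7 V.
Required N = ⌈(71.5 − 1.76)/6.02⌉ = ⌈11.585⌉ = 12.
Step size = 3.7/4096 V = 0.903 mV.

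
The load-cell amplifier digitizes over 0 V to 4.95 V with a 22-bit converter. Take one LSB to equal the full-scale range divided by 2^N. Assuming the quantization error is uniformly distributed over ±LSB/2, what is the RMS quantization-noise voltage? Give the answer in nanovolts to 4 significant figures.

340.7 nV

Full-scale range = 4.95 V.
LSB = 4.95 V / 2^22 = 1.18017 µV.
RMS of a uniform error over width LSB is LSB/√12 = 340.7 nV.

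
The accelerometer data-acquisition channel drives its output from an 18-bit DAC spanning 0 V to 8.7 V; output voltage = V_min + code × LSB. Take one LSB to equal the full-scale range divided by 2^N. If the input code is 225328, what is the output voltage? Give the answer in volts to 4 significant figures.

7.478 V

V_FS = 8.7 V. LSB = 8.7 V / 2^18.
V_out = V_min + code × LSB = 0 V + 225328 × 8.7 V / 262144
      = 0 V + 7.47816 V = 7.47816 V.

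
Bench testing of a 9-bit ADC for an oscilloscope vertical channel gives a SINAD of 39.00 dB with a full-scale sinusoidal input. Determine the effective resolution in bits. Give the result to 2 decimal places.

(39.00 − 1.76) / 6.02 = 37.24/6.02 = 6.1860 effective bits.

6.19 bits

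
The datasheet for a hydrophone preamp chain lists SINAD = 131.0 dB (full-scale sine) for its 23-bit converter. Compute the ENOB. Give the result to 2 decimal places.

21.47 bits

Inverting SNR = 6.02 N + 1.76: N_eff = (131.0 − 1.76)/6.02 = 21.4684.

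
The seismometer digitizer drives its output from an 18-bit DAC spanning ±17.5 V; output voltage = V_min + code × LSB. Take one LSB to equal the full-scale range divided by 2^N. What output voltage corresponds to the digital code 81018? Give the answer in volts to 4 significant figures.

Full-scale range = 17.5 V − (-17.5 V) = 35 V. LSB = 35 V / 2^18.
Output = V_min + (81018/262144) × range = -17.5 + 0.309059 × 35 V
      = -17.5 + 10.8171 = -6.68293 V.

-6.683 V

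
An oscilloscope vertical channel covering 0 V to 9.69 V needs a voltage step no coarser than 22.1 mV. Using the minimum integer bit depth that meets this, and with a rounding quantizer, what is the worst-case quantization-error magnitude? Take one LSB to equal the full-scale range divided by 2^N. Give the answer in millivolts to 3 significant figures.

9.46 mV

Span = 9.69 V.
9.69 V / 22.1 mV = 438.5. Since 2^8 = 256 and 2^9 = 512, N = 9.
LSB = 9.69 V ÷ 2^9 = 9.69/512 V = 18.926 mV.
Half an LSB is 9.46 mV.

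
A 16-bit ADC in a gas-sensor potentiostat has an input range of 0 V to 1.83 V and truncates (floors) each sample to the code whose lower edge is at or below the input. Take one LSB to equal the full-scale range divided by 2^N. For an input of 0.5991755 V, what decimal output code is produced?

21457

Span = 1.83 V. LSB = 1.83 V / 2^16 ≈ 27.92 µV.
V_in − V_min = 0.5991755 − (0) = 0.5991755 V.
Divide by LSB: 0.5991755 × 65536/1.83 = 21457.6861.
Truncating gives code 21457.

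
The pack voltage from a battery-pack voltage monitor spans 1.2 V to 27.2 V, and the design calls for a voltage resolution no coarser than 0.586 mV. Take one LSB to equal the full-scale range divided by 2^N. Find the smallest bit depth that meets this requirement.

16 bits

Range = 27.2 − (1.2) = 26 V.
Need 2^N ≥ 26 V / 0.586 mV = 44370 → N_min = 16.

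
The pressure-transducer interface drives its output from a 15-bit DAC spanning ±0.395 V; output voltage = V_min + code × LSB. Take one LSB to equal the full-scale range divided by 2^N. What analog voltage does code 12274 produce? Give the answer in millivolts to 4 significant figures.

-99.09 mV

Full-scale range = 0.395 V − (-0.395 V) = 0.79 V. LSB = 0.79 V / 2^15.
Output = V_min + (12274/32768) × range = -0.395 + 0.374573 × 0.79 V
      = -0.395 V + 0.295912 V = -0.0990875 V.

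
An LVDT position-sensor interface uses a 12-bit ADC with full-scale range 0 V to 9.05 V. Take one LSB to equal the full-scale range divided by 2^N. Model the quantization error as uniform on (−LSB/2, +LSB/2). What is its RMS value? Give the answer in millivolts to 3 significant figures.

Span = 9.05 V.
LSB = 9.05 V ÷ 2^12 = 9.05/4096 V = 2.2095 mV.
For a uniform distribution on [−LSB/2, +LSB/2], V_rms = LSB/√12 = 2.2095 mV/3.4641 = 0.638 mV.

0.638 mV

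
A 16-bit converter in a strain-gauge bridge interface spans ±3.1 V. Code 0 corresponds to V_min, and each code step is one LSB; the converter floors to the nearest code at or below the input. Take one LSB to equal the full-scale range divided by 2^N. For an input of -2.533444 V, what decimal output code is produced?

The full-scale span is 3.1 − (-3.1) = 6.2 V. LSB = 6.2 V / 2^16 ≈ 94.60 µV.
V_in − V_min = -2.533444 − (-3.1) = 0.566556 V.
Divide by LSB: 0.566556 × 65536/6.2 = 5988.6797.
Truncating gives code 5988.

5988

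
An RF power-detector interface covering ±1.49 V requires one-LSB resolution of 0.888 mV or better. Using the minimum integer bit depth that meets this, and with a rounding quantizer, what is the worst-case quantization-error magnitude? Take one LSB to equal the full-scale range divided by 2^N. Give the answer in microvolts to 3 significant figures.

Range = 1.49 − (-1.49) = 2.98 V.
2.98 V / 0.888 mV = 3356. Since 2^11 = 2048 and 2^12 = 4096, N = 12.
Step size = 2.98/4096 V = 0.72754 mV.
Max error for round-to-nearest is LSB/2 = 364 µV.

364 µV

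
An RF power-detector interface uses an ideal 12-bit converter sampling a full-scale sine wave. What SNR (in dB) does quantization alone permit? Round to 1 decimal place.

SNR = 6.02·12 + 1.76 = 74.00 dB.

74.0 dB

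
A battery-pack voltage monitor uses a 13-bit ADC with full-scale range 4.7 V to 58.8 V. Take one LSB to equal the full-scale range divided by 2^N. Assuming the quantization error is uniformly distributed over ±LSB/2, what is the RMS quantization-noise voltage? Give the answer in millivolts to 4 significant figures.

1.906 mV

Span: 58.8 V − (4.7 V) = 54.1 V.
LSB = 54.1 V ÷ 2^13 = 54.1/8192 V = 6.60400 mV.
RMS of a uniform error over width LSB is LSB/√12 = 1.906 mV.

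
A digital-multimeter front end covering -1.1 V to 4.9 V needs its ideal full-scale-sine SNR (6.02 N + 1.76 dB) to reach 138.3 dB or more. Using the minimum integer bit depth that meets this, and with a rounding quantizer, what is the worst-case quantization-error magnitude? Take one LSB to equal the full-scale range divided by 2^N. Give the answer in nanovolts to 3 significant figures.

358 nV

Range = 4.9 − (-1.1) = 6 V.
Required N = ⌈(138.3 − 1.76)/6.02⌉ = ⌈22.681⌉ = 23.
LSB = 6 V / 2^23 = 0.71526 µV.
Half an LSB is 358 nV.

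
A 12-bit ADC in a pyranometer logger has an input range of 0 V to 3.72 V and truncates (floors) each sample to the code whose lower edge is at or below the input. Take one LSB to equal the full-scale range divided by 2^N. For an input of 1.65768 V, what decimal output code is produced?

1825

V_FS = 3.72 V. LSB = 3.72 V / 2^12 ≈ 0.9082 mV.
V_in − V_min = 1.65768 − (0) = 1.65768 V.
Divide by LSB: 1.65768 × 4096/3.72 = 1825.2305.
Truncating gives code 1825.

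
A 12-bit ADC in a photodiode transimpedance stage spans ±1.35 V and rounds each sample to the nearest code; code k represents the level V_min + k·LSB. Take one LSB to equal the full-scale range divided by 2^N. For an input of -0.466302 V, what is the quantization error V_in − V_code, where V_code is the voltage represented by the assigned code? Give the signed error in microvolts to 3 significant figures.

Span: 1.35 V − (-1.35 V) = 2.7 V. LSB = 2.7 V / 2^12 ≈ 0.6592 mV.
Position in LSBs: (-0.466302 − (-1.35)) × 4096/2.7 = 1340.6026; rounding gives k = 1341.
V_code = V_min + k × range/2^12 = -1.35 + 1341 × 2.7/4096 = -0.4660400391 V.
Error = V_in − V_code = -0.466302 − (-0.4660400391) = −262 µV.

−262 µV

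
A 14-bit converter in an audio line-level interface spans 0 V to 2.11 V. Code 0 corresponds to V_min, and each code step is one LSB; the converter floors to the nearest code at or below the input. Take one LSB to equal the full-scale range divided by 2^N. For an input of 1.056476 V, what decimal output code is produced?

Span = 2.11 V. LSB = 2.11 V / 2^14 ≈ 128.8 µV.
code = ⌊(V_in − V_min)/LSB⌋ = ⌊(V_in − V_min) × 2^14 / range⌋
     = ⌊(1.056476 − (0)) × 16384 / 2.11⌋ = ⌊1.056476 × 16384/2.11⌋
     = ⌊8203.461⌋ = 8203.

8203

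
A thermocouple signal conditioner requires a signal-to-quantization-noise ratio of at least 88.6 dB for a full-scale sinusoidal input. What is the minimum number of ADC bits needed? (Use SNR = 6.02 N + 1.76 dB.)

Required N = ⌈(88.6 − 1.76)/6.02⌉ = ⌈14.425⌉ = 15.

15 bits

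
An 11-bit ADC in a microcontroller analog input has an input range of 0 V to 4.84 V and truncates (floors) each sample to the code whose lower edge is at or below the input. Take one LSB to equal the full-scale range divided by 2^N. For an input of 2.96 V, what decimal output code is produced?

Range is 4.84 V. LSB = 4.84 V / 2^11 ≈ 2.363 mV.
V_in − V_min = 2.96 − (0) = 2.96 V.
Divide by LSB: 2.96 × 2048/4.84 = 1252.4959.
Truncating gives code 1252.

1252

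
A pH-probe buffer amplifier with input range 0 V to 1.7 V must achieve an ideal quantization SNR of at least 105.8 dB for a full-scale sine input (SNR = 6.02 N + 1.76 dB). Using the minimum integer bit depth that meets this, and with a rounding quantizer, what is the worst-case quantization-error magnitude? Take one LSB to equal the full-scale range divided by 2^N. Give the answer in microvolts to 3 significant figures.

3.24 µV

Range is 1.7 V.
Solving 6.02 N ≥ 105.8 − 1.76: N ≥ 17.282. Round up → N = 18.
Step size = 1.7/262144 V = 6.4850 µV.
|e|_max = LSB/2 = 3.24 µV.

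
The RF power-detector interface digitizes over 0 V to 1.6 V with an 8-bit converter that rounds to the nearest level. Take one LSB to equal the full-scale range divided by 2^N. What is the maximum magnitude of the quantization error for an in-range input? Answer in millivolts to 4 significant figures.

3.125 mV

Span = 1.6 V.
Step size = 1.6/256 V = 6.25000 mV.
|e|_max = LSB/2 = 3.125 mV.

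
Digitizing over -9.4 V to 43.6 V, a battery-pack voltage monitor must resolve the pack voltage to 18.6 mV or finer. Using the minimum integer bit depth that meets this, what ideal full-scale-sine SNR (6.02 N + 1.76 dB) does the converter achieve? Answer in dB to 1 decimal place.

74.0 dB

Range = 43.6 − (-9.4) = 53 V.
Required number of levels: 53/18.6 mV = 2849.5; smallest N with 2^N ≥ that is 12.
6.02(12) + 1.76 = 74.00 dB.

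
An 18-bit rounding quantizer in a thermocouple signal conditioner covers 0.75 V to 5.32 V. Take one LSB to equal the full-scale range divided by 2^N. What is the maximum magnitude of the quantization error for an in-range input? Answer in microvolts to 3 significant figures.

Range = 5.32 − (0.75) = 4.57 V.
One LSB is 4.57 V / 262144 = 17.433 µV.
Worst-case error for round-to-nearest is half an LSB: 8.72 µV.

8.72 µV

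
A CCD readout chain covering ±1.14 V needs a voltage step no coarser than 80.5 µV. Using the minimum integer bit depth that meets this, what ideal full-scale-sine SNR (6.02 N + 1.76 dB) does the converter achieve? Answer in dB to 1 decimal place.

The full-scale span is 1.14 − (-1.14) = 2.28 V.
Need 2^N ≥ 2.28 V / 80.5 µV = 28320 → N_min = 15.
SNR = 6.02 × 15 + 1.76 = 92.06 dB.

92.1 dB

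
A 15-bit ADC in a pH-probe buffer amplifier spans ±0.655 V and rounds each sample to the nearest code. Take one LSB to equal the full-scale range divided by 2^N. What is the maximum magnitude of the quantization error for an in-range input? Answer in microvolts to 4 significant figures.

19.99 µV

The full-scale span is 0.655 − (-0.655) = 1.31 V.
LSB = 1.31 V / 2^15 = 39.9780 µV.
|e|_max = LSB/2 = 19.99 µV.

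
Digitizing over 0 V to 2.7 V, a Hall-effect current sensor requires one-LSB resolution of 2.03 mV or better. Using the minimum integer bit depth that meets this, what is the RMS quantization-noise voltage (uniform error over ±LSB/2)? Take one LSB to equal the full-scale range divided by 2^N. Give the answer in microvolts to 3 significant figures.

V_FS = 2.7 V.
Need 2^N ≥ 2.7 V / 2.03 mV = 1330 → N_min = 11.
LSB = 2.7 V / 2^11 = 1.3184 mV.
V_rms = LSB/√12 = 381 µV.

381 µV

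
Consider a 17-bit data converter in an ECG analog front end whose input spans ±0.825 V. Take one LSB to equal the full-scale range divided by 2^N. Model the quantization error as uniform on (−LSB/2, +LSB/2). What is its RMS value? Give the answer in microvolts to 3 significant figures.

3.63 µV

Full-scale range = 0.825 V − (-0.825 V) = 1.65 V.
LSB = 1.65 V ÷ 2^17 = 1.65/131072 V = 12.589 µV.
V_rms = LSB/√12 = 12.589 µV / √12 = 3.63 µV.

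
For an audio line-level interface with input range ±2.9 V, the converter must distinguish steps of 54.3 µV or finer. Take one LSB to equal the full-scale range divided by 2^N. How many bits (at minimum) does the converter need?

17 bits

Full-scale range = 2.9 V − (-2.9 V) = 5.8 V.
Need 2^N ≥ 5.8 V / 54.3 µV = 106800 → N_min = 17.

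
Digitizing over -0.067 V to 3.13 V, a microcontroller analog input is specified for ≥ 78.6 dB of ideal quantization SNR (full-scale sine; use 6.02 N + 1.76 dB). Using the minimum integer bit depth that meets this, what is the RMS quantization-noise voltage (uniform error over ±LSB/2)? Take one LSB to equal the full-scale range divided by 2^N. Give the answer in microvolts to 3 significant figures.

Range = 3.13 − (-0.067) = 3.197 V.
Solving 6.02 N ≥ 78.6 − 1.76: N ≥ 12.764. Round up → N = 13.
LSB = 3.197 V / 2^13 = 390.26 µV.
RMS noise = LSB/√12 = 113 µV.

113 µV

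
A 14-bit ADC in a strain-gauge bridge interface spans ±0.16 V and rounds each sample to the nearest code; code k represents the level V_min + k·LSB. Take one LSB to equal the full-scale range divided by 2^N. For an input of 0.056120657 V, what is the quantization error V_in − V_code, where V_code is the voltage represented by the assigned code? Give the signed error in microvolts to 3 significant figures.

+7.38 µV

The full-scale span is 0.16 − (-0.16) = 0.32 V. LSB = 0.32 V / 2^14 ≈ 19.53 µV.
(V_in − V_min)/LSB = (0.056120657 − (-0.16)) × 16384/0.32 = 11065.3776 → nearest code k = 11065.
V_code = -0.16 + (11065/16384) × 0.32 = 0.056113281250 V.
e = 0.056120657 − (0.056113281250) = +7.38 µV.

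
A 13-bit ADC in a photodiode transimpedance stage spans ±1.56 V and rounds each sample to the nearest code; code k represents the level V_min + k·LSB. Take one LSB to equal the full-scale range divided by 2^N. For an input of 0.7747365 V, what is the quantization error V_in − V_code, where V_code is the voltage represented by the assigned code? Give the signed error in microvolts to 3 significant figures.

+68.5 µV

Range = 1.56 − (-1.56) = 3.12 V. LSB = 3.12 V / 2^13 ≈ 380.9 µV.
(V_in − V_min)/LSB = (0.7747365 − (-1.56)) × 8192/3.12 = 6130.1799 → nearest code k = 6130.
Reconstructed level: -1.56 + 6130 × 3.12/8192 V = 0.7746679688 V.
V_in − V_code = 0.7747365 − (0.7746679688) = +68.5 µV.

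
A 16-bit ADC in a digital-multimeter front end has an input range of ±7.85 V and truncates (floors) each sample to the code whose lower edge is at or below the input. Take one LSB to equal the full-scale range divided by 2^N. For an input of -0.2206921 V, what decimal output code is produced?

Range = 7.85 − (-7.85) = 15.7 V. LSB = 15.7 V / 2^16 ≈ 239.6 µV.
V_in − V_min = -0.2206921 − (-7.85) = 7.6293079 V.
Divide by LSB: 7.6293079 × 65536/15.7 = 31846.7721.
Truncating gives code 31846.

31846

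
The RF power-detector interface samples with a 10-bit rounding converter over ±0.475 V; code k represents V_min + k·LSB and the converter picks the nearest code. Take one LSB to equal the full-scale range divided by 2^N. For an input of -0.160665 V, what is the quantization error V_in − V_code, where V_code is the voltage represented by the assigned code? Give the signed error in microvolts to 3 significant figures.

Span: 0.475 V − (-0.475 V) = 0.95 V. LSB = 0.95 V / 2^10 ≈ 0.9277 mV.
Position in LSBs: (-0.160665 − (-0.475)) × 1024/0.95 = 338.8200; rounding gives k = 339.
V_code = V_min + k × range/2^10 = -0.475 + 339 × 0.95/1024 = -0.1604980469 V.
V_in − V_code = -0.160665 − (-0.1604980469) = −167 µV.

−167 µV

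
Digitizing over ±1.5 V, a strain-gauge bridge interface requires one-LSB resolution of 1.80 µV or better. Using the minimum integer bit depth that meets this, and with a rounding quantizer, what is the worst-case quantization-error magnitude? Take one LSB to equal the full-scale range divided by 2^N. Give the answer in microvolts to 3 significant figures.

0.715 µV

Full-scale range = 1.5 V − (-1.5 V) = 3 V.
Need 2^N ≥ 3 V / 1.80 µV = 1.667e6 → N_min = 21.
LSB = 3 V / 2^21 = 1.4305 µV.
Half an LSB is 0.715 µV.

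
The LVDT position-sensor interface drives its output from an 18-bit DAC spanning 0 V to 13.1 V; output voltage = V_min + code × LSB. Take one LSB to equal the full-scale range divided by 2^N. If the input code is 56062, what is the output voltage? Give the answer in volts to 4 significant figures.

Span = 13.1 V. LSB = 13.1 V / 2^18.
V_out = 0 + 56062 × (13.1/262144) V
      = 0 V + 2.80156 V = 2.80156 V.

2.802 V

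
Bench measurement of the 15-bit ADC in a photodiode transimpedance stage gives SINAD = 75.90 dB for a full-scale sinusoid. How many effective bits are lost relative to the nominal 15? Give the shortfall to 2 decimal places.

ENOB = (SINAD − 1.76)/6.02 = (75.90 − 1.76)/6.02 = 12.3156 bits.
15 − 12.3156 = 2.68 bits below nominal.

2.68 bits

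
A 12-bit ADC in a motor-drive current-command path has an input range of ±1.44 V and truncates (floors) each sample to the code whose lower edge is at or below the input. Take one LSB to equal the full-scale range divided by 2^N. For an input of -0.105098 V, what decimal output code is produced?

Span: 1.44 V − (-1.44 V) = 2.88 V. LSB = 2.88 V / 2^12 ≈ 0.7031 mV.
V_in − V_min = -0.105098 − (-1.44) = 1.334902 V.
Divide by LSB: 1.334902 × 4096/2.88 = 1898.5273.
Truncating gives code 1898.

1898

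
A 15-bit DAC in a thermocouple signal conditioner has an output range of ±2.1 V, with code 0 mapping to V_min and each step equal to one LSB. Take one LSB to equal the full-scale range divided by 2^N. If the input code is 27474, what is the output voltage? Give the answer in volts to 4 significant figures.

Span: 2.1 V − (-2.1 V) = 4.2 V. LSB = 4.2 V / 2^15.
V_out = V_min + code × LSB = -2.1 V + 27474 × 4.2 V / 32768
      = -2.1 V + 3.52145 V = 1.42145 V.

1.421 V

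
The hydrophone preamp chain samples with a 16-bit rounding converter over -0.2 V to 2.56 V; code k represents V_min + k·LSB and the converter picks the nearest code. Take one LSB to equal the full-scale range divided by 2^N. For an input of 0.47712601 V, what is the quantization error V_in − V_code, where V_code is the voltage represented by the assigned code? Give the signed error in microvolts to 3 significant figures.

+13.0 µV

Span: 2.56 V − (-0.2 V) = 2.76 V. LSB = 2.76 V / 2^16 ≈ 42.11 µV.
Position in LSBs: (0.47712601 − (-0.2)) × 65536/2.76 = 16078.3080; rounding gives k = 16078.
Reconstructed level: -0.2 + 16078 × 2.76/65536 V = 0.47711303711 V.
V_in − V_code = 0.47712601 − (0.47711303711) = +13.0 µV.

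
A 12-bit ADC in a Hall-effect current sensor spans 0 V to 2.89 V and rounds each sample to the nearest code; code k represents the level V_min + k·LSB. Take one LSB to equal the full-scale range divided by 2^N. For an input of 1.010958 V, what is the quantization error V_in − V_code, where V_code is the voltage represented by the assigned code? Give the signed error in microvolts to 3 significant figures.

Span = 2.89 V. LSB = 2.89 V / 2^12 ≈ 0.7056 mV.
(V_in − V_min)/LSB = (1.010958 − (0)) × 4096/2.89 = 1432.8318 → nearest code k = 1433.
Reconstructed level: 0 + 1433 × 2.89/4096 V = 1.011076660 V.
e = 1.010958 − (1.011076660) = −119 µV.

−119 µV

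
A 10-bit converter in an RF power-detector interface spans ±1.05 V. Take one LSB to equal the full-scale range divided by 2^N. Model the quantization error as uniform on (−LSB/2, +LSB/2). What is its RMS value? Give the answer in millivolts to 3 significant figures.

0.592 mV

The full-scale span is 1.05 − (-1.05) = 2.1 V.
One LSB is 2.1 V / 1024 = 2.0508 mV.
For a uniform distribution on [−LSB/2, +LSB/2], V_rms = LSB/√12 = 2.0508 mV/3.4641 = 0.592 mV.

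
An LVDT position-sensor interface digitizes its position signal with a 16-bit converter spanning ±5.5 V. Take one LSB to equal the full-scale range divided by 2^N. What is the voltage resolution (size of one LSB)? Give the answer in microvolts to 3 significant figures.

Span: 5.5 V − (-5.5 V) = 11 V.
Number of codes = 2^16 = 65536.
Step size = 11/65536 V = 168 µV.

168 µV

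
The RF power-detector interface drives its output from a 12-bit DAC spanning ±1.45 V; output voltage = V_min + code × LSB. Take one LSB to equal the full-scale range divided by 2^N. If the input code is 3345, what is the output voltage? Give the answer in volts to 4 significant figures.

0.9183 V

Span: 1.45 V − (-1.45 V) = 2.9 V. LSB = 2.9 V / 2^12.
V_out = -1.45 + 3345 × (2.9/4096) V
      = -1.45 + 2.36829 = 0.918286 V.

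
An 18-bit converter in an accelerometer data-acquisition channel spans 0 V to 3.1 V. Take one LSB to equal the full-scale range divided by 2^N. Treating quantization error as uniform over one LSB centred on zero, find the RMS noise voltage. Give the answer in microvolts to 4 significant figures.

3.414 µV

Range is 3.1 V.
Step size = 3.1/262144 V = 11.8256 µV.
For a uniform distribution on [−LSB/2, +LSB/2], V_rms = LSB/√12 = 11.8256 µV/3.4641 = 3.414 µV.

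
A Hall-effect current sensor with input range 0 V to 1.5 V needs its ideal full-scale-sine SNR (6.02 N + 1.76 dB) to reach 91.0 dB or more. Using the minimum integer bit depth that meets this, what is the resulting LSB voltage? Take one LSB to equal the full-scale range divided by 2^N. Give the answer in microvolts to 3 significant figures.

45.8 µV

Range is 1.5 V.
6.02 N + 1.76 ≥ 91.0 gives N ≥ 14.824, so the minimum integer is 15.
LSB = 1.5 V / 2^15 = 45.8 µV.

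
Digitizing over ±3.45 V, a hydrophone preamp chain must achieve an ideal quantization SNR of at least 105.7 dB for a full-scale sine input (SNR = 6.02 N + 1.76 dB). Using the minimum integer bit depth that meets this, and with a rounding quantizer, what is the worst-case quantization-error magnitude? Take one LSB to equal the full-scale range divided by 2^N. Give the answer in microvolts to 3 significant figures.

Range = 3.45 − (-3.45) = 6.9 V.
Required N = ⌈(105.7 − 1.76)/6.02⌉ = ⌈17.266⌉ = 18.
Step size = 6.9/262144 V = 26.321 µV.
Max error for round-to-nearest is LSB/2 = 13.2 µV.

13.2 µV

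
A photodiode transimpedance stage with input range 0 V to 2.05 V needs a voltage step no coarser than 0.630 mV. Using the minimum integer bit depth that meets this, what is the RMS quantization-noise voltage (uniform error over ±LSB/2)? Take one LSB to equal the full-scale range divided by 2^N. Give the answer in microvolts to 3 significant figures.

V_FS = 2.05 V.
Required number of levels: 2.05/0.630 mV = 3254.0; smallest N with 2^N ≥ that is 12.
LSB = 2.05 V / 2^12 = 0.50049 mV.
RMS noise = LSB/√12 = 144 µV.

144 µV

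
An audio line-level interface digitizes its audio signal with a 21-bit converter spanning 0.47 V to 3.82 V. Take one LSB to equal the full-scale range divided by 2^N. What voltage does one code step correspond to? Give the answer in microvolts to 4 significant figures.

Full-scale range = 3.82 V − (0.47 V) = 3.35 V.
2^21 = 2097152 levels.
Step size = 3.35/2097152 V = 1.597 µV.

1.597 µV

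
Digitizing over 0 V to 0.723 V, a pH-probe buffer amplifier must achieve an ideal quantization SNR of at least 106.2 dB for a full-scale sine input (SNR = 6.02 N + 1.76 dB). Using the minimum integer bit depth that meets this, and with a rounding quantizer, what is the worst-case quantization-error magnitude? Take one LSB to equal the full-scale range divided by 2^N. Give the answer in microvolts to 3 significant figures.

Full-scale range = 0.723 V.
Solving 6.02 N ≥ 106.2 − 1.76: N ≥ 17.349. Round up → N = 18.
Step size = 0.723/262144 V = 2.7580 µV.
Max error for round-to-nearest is LSB/2 = 1.38 µV.

1.38 µV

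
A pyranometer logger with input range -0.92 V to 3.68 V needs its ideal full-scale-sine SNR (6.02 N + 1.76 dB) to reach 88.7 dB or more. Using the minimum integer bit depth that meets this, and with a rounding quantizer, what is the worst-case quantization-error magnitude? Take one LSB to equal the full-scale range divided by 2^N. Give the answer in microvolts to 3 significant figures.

70.2 µV

Span: 3.68 V − (-0.92 V) = 4.6 V.
Solving 6.02 N ≥ 88.7 − 1.76: N ≥ 14.442. Round up → N = 15.
LSB = 4.6 V / 2^15 = 140.38 µV.
Max error for round-to-nearest is LSB/2 = 70.2 µV.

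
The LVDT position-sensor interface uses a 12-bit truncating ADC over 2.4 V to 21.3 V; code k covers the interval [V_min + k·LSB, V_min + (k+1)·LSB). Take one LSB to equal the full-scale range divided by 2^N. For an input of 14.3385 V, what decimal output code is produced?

2587

Range = 21.3 − (2.4) = 18.9 V. LSB = 18.9 V / 2^12 ≈ 4.614 mV.
V_in − V_min = 14.3385 − (2.4) = 11.9385 V.
Divide by LSB: 11.9385 × 4096/18.9 = 2587.3067.
Truncating gives code 2587.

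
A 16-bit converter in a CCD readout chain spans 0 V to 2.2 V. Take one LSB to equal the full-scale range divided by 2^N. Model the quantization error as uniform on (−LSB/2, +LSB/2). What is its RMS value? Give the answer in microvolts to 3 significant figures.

9.69 µV

V_FS = 2.2 V.
Step size = 2.2/65536 V = 33.569 µV.
V_rms = LSB/√12 = 33.569 µV / √12 = 9.69 µV.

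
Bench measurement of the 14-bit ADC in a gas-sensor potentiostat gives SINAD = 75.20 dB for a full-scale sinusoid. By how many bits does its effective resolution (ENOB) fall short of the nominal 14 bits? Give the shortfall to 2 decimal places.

N_eff = (75.20 − 1.76)/6.02 = 12.1993 bits.
14 − 12.1993 = 1.80 bits below nominal.

1.80 bits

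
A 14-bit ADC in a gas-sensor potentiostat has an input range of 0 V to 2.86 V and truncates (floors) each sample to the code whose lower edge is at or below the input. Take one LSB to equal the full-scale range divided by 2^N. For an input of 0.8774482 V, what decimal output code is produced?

5026

Span = 2.86 V. LSB = 2.86 V / 2^14 ≈ 174.6 µV.
(V_in − V_min) × 2^14/range = (0.8774482 − (0)) × 16384/2.86 = 5026.612.
Floor → code = 5026.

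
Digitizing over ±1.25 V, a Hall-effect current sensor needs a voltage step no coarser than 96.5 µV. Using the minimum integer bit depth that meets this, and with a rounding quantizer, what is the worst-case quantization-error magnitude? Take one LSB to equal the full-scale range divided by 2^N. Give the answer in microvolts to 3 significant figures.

Range = 1.25 − (-1.25) = 2.5 V.
Levels needed ≥ 2.5/96.5 µV = 25910. 2^15 = 32768 suffices, so N_min = 15.
LSB = 2.5 V ÷ 2^15 = 2.5/32768 V = 76.294 µV.
Half an LSB is 38.1 µV.

38.1 µV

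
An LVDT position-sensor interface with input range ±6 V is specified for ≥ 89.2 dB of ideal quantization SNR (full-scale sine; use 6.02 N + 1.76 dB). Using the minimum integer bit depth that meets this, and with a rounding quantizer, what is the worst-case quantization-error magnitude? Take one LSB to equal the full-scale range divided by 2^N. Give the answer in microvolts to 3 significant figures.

183 µV

The full-scale span is 6 − (-6) = 12 V.
N ≥ (89.2 − 1.76)/6.02 = 14.525 → N_min = 15.
LSB = 12 V ÷ 2^15 = 12/32768 V = 366.21 µV.
Max error for round-to-nearest is LSB/2 = 183 µV.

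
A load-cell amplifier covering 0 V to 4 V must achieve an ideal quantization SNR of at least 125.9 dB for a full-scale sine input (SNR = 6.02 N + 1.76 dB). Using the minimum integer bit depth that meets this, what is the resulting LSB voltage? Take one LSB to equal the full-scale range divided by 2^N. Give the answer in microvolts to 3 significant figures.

1.91 µV

V_FS = 4 V.
Required N = ⌈(125.9 − 1.76)/6.02⌉ = ⌈20.621⌉ = 21.
Step size = 4/2097152 V = 1.91 µV.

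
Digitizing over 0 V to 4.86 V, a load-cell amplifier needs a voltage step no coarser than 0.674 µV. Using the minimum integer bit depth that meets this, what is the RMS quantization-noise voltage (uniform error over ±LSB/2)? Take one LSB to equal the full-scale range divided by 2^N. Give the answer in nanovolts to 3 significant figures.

167 nV

V_FS = 4.86 V.
Required number of levels: 4.86/0.674 µV = 7.2107e6; smallest N with 2^N ≥ that is 23.
LSB = 4.86 V / 2^23 = 0.57936 µV.
σ_q = LSB/√12 = 0.57936 µV/3.4641 = 167 nV.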